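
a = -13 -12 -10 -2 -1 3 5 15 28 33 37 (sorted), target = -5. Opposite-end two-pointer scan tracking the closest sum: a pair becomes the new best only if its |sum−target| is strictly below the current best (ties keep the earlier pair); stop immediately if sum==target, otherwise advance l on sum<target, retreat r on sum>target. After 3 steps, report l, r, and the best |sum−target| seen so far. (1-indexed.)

l=1 r=11: -13+37=24 d=29 *, r--
l=1 r=10: -13+33=20 d=25 *, r--
l=1 r=9: -13+28=15 d=20 *, r--

l=1, r=8, best |Δ|=20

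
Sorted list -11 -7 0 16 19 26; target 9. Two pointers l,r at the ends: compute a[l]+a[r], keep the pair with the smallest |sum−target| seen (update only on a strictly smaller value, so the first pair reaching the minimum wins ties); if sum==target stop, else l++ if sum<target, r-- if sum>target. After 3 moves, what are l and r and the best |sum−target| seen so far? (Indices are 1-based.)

l=2, r=4, best |Δ|=1

l=1 r=6: -11+26=15 d=6 *, r--
l=1 r=5: -11+19=8 d=1 *, l++
l=2 r=5: -7+19=12 d=3, r--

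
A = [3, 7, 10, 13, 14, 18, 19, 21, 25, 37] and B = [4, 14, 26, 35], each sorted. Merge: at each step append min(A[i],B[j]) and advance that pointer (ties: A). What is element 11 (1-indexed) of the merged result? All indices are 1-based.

[i=1,j=1] A[i]=3<=B[j]=4 take 3 → i++
[i=2,j=1] A[i]=7>B[j]=4 take 4 → j++
[i=2,j=2] A[i]=7<=B[j]=14 take 7 → i++
[i=3,j=2] A[i]=10<=B[j]=14 take 10 → i++
[i=4,j=2] A[i]=13<=B[j]=14 take 13 → i++
[i=5,j=2] A[i]=14<=B[j]=14 take 14 → i++
[i=6,j=2] A[i]=18>B[j]=14 take 14 → j++
[i=6,j=3] A[i]=18<=B[j]=26 take 18 → i++
[i=7,j=3] A[i]=19<=B[j]=26 take 19 → i++
[i=8,j=3] A[i]=21<=B[j]=26 take 21 → i++
[i=9,j=3] A[i]=25<=B[j]=26 take 25 → i++
[i=10,j=3] A[i]=37>B[j]=26 take 26 → j++
[i=10,j=4] A[i]=37>B[j]=35 take 35 → j++
[i=10,j=5] B done, take A[i]=37 → i++

merged[11] = 25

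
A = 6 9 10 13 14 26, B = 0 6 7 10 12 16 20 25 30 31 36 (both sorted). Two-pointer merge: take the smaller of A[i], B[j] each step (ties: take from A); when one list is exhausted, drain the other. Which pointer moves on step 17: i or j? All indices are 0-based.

j

[i=0,j=0] A[i]=6>B[j]=0 take 0 → j++
[i=0,j=1] A[i]=6<=B[j]=6 take 6 → i++
[i=1,j=1] A[i]=9>B[j]=6 take 6 → j++
[i=1,j=2] A[i]=9>B[j]=7 take 7 → j++
[i=1,j=3] A[i]=9<=B[j]=10 take 9 → i++
[i=2,j=3] A[i]=10<=B[j]=10 take 10 → i++
[i=3,j=3] A[i]=13>B[j]=10 take 10 → j++
[i=3,j=4] A[i]=13>B[j]=12 take 12 → j++
[i=3,j=5] A[i]=13<=B[j]=16 take 13 → i++
[i=4,j=5] A[i]=14<=B[j]=16 take 14 → i++
[i=5,j=5] A[i]=26>B[j]=16 take 16 → j++
[i=5,j=6] A[i]=26>B[j]=20 take 20 → j++
[i=5,j=7] A[i]=26>B[j]=25 take 25 → j++
[i=5,j=8] A[i]=26<=B[j]=30 take 26 → i++
[i=6,j=8] A done, take B[j]=30 → j++
[i=6,j=9] A done, take B[j]=31 → j++
[i=6,j=10] A done, take B[j]=36 → j++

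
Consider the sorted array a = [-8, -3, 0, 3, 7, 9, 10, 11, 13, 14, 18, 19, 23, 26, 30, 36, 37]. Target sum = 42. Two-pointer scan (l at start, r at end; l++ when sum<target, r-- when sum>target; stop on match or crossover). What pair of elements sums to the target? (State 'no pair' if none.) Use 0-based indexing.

(19, 23)

[0,16] -8+37=29 <42 → l++
[1,16] -3+37=34 <42 → l++
[2,16] 0+37=37 <42 → l++
[3,16] 3+37=40 <42 → l++
[4,16] 7+37=44 >42 → r--
[4,15] 7+36=43 >42 → r--
[4,14] 7+30=37 <42 → l++
[5,14] 9+30=39 <42 → l++
[6,14] 10+30=40 <42 → l++
[7,14] 11+30=41 <42 → l++
[8,14] 13+30=43 >42 → r--
[8,13] 13+26=39 <42 → l++
[9,13] 14+26=40 <42 → l++
[10,13] 18+26=44 >42 → r--
[10,12] 18+23=41 <42 → l++
[11,12] 19+23=42 → found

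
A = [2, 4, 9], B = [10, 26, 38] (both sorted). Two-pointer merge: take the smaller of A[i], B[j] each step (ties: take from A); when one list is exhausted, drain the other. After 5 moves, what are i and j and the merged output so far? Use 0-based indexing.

[i=0,j=0] A[i]=2<=B[j]=10 take 2 → i++
[i=1,j=0] A[i]=4<=B[j]=10 take 4 → i++
[i=2,j=0] A[i]=9<=B[j]=10 take 9 → i++
[i=3,j=0] A done, take B[j]=10 → j++
[i=3,j=1] A done, take B[j]=26 → j++

i=3, j=2, merged so far=[2, 4, 9, 10, 26]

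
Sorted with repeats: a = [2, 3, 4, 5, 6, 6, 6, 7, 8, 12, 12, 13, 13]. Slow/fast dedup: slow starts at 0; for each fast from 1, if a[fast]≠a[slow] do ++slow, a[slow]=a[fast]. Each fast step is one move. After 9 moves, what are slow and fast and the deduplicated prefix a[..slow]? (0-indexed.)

slow=7, fast=10, prefix=[2, 3, 4, 5, 6, 7, 8, 12]

slow=0 fast=1: a[fast]=3≠a[slow]=2 write a[1]=3, slow++,fast++
slow=1 fast=2: a[fast]=4≠a[slow]=3 write a[2]=4, slow++,fast++
slow=2 fast=3: a[fast]=5≠a[slow]=4 write a[3]=5, slow++,fast++
slow=3 fast=4: a[fast]=6≠a[slow]=5 write a[4]=6, slow++,fast++
slow=4 fast=5: a[fast]=6=a[slow] dup, fast++
slow=4 fast=6: a[fast]=6=a[slow] dup, fast++
slow=4 fast=7: a[fast]=7≠a[slow]=6 write a[5]=7, slow++,fast++
slow=5 fast=8: a[fast]=8≠a[slow]=7 write a[6]=8, slow++,fast++
slow=6 fast=9: a[fast]=12≠a[slow]=8 write a[7]=12, slow++,fast++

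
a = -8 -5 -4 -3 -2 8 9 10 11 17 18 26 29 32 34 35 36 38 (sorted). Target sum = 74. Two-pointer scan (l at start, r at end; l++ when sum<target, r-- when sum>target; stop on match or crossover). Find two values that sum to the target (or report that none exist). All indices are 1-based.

(36, 38)

l=1 r=18: -8+38=30 <74, l++
l=2 r=18: -5+38=33 <74, l++
l=3 r=18: -4+38=34 <74, l++
l=4 r=18: -3+38=35 <74, l++
l=5 r=18: -2+38=36 <74, l++
l=6 r=18: 8+38=46 <74, l++
l=7 r=18: 9+38=47 <74, l++
l=8 r=18: 10+38=48 <74, l++
l=9 r=18: 11+38=49 <74, l++
l=10 r=18: 17+38=55 <74, l++
l=11 r=18: 18+38=56 <74, l++
l=12 r=18: 26+38=64 <74, l++
l=13 r=18: 29+38=67 <74, l++
l=14 r=18: 32+38=70 <74, l++
l=15 r=18: 34+38=72 <74, l++
l=16 r=18: 35+38=73 <74, l++
l=17 r=18: 36+38=74, found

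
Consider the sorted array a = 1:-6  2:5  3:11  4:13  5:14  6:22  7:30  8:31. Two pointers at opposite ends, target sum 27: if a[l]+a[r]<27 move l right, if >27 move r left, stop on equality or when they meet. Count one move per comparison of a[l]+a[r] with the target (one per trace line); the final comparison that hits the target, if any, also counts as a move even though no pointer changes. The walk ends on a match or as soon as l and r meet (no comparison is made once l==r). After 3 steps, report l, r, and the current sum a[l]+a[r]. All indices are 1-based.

[1,8] -6+31=25 <27 → l++
[2,8] 5+31=36 >27 → r--
[2,7] 5+30=35 >27 → r--

l=2, r=6, sum=27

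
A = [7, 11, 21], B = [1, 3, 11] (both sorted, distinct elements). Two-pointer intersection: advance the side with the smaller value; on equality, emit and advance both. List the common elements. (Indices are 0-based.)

i=0 j=0: 7>1, j++
i=0 j=1: 7>3, j++
i=0 j=2: 7<11, i++
i=1 j=2: 11==11 emit, i++,j++

intersection = [11]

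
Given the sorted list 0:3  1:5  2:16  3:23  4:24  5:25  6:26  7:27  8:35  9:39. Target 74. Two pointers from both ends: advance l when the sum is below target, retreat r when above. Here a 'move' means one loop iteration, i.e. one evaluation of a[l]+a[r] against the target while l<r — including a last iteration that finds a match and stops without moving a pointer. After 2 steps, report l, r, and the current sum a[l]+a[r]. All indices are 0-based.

l=2, r=9, sum=55

[0,9] 3+39=42 <74 → l++
[1,9] 5+39=44 <74 → l++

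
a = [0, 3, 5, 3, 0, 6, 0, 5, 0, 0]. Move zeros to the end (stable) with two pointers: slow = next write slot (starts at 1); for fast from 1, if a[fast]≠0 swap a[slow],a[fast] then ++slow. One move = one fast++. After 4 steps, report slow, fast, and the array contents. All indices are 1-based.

(s=1,f=1) a[fast]=0 → fast++
(s=1,f=2) a[fast]=3≠0 swap→a[1]=3 → slow++,fast++
(s=2,f=3) a[fast]=5≠0 swap→a[2]=5 → slow++,fast++
(s=3,f=4) a[fast]=3≠0 swap→a[3]=3 → slow++,fast++

slow=4, fast=5, a=[3, 5, 3, 0, 0, 6, 0, 5, 0, 0]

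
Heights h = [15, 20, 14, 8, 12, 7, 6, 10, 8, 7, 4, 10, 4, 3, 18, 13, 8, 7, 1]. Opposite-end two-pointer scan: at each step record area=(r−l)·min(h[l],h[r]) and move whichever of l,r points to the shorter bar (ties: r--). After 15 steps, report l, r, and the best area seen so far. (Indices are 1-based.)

l=1 r=19: min(15,1)*18=18 best=18 *, r--
l=1 r=18: min(15,7)*17=119 best=119 *, r--
l=1 r=17: min(15,8)*16=128 best=128 *, r--
l=1 r=16: min(15,13)*15=195 best=195 *, r--
l=1 r=15: min(15,18)*14=210 best=210 *, l++
l=2 r=15: min(20,18)*13=234 best=234 *, r--
l=2 r=14: min(20,3)*12=36 best=234, r--
l=2 r=13: min(20,4)*11=44 best=234, r--
l=2 r=12: min(20,10)*10=100 best=234, r--
l=2 r=11: min(20,4)*9=36 best=234, r--
l=2 r=10: min(20,7)*8=56 best=234, r--
l=2 r=9: min(20,8)*7=56 best=234, r--
l=2 r=8: min(20,10)*6=60 best=234, r--
l=2 r=7: min(20,6)*5=30 best=234, r--
l=2 r=6: min(20,7)*4=28 best=234, r--

l=2, r=5, best area=234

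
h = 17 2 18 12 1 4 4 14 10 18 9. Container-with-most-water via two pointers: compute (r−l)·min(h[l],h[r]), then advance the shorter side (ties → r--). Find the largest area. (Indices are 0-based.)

max area = 153

[0,10] min(17,9)*10=90 best=90 * → r--
[0,9] min(17,18)*9=153 best=153 * → l++
[1,9] min(2,18)*8=16 best=153 → l++
[2,9] min(18,18)*7=126 best=153 → r--
[2,8] min(18,10)*6=60 best=153 → r--
[2,7] min(18,14)*5=70 best=153 → r--
[2,6] min(18,4)*4=16 best=153 → r--
[2,5] min(18,4)*3=12 best=153 → r--
[2,4] min(18,1)*2=2 best=153 → r--
[2,3] min(18,12)*1=12 best=153 → r--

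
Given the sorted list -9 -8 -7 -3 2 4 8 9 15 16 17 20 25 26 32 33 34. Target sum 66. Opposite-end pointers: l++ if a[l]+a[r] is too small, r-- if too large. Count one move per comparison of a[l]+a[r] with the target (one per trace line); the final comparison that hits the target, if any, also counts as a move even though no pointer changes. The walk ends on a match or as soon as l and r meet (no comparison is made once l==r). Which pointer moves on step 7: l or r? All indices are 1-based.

l

l=1 r=17: -9+34=25 <66, l++
l=2 r=17: -8+34=26 <66, l++
l=3 r=17: -7+34=27 <66, l++
l=4 r=17: -3+34=31 <66, l++
l=5 r=17: 2+34=36 <66, l++
l=6 r=17: 4+34=38 <66, l++
l=7 r=17: 8+34=42 <66, l++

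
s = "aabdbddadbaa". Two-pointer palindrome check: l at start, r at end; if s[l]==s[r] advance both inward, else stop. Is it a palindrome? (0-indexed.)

not a palindrome (mismatch at 4,7)

[0,11] 'a'=='a' → l++,r--
[1,10] 'a'=='a' → l++,r--
[2,9] 'b'=='b' → l++,r--
[3,8] 'd'=='d' → l++,r--
[4,7] 'b'!='a' → stop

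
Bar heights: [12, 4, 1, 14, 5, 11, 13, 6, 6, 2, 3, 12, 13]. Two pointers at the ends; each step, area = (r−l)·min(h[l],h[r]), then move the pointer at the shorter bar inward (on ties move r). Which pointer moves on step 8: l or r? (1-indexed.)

r

l=1 r=13: min(12,13)*12=144 best=144 *, l++
l=2 r=13: min(4,13)*11=44 best=144, l++
l=3 r=13: min(1,13)*10=10 best=144, l++
l=4 r=13: min(14,13)*9=117 best=144, r--
l=4 r=12: min(14,12)*8=96 best=144, r--
l=4 r=11: min(14,3)*7=21 best=144, r--
l=4 r=10: min(14,2)*6=12 best=144, r--
l=4 r=9: min(14,6)*5=30 best=144, r--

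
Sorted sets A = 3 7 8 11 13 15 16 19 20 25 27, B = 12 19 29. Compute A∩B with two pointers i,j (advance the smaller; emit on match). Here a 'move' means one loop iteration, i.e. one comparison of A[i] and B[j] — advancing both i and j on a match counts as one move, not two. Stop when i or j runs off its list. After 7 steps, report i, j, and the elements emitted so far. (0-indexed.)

i=6, j=1, emitted=[]

i=0 j=0: 3<12, i++
i=1 j=0: 7<12, i++
i=2 j=0: 8<12, i++
i=3 j=0: 11<12, i++
i=4 j=0: 13>12, j++
i=4 j=1: 13<19, i++
i=5 j=1: 15<19, i++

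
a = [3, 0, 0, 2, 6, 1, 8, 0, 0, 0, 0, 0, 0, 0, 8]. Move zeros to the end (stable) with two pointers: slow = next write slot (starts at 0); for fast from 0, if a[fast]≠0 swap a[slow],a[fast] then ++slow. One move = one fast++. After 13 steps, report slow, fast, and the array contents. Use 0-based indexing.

(s=0,f=0) a[fast]=3≠0 swap→a[0]=3 → slow++,fast++
(s=1,f=1) a[fast]=0 → fast++
(s=1,f=2) a[fast]=0 → fast++
(s=1,f=3) a[fast]=2≠0 swap→a[1]=2 → slow++,fast++
(s=2,f=4) a[fast]=6≠0 swap→a[2]=6 → slow++,fast++
(s=3,f=5) a[fast]=1≠0 swap→a[3]=1 → slow++,fast++
(s=4,f=6) a[fast]=8≠0 swap→a[4]=8 → slow++,fast++
(s=5,f=7) a[fast]=0 → fast++
(s=5,f=8) a[fast]=0 → fast++
(s=5,f=9) a[fast]=0 → fast++
(s=5,f=10) a[fast]=0 → fast++
(s=5,f=11) a[fast]=0 → fast++
(s=5,f=12) a[fast]=0 → fast++

slow=5, fast=13, a=[3, 2, 6, 1, 8, 0, 0, 0, 0, 0, 0, 0, 0, 0, 8]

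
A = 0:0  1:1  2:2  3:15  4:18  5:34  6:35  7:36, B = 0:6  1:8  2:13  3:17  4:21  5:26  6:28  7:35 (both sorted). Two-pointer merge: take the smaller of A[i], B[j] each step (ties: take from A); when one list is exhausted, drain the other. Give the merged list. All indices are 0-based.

[i=0,j=0] A[i]=0<=B[j]=6 take 0 → i++
[i=1,j=0] A[i]=1<=B[j]=6 take 1 → i++
[i=2,j=0] A[i]=2<=B[j]=6 take 2 → i++
[i=3,j=0] A[i]=15>B[j]=6 take 6 → j++
[i=3,j=1] A[i]=15>B[j]=8 take 8 → j++
[i=3,j=2] A[i]=15>B[j]=13 take 13 → j++
[i=3,j=3] A[i]=15<=B[j]=17 take 15 → i++
[i=4,j=3] A[i]=18>B[j]=17 take 17 → j++
[i=4,j=4] A[i]=18<=B[j]=21 take 18 → i++
[i=5,j=4] A[i]=34>B[j]=21 take 21 → j++
[i=5,j=5] A[i]=34>B[j]=26 take 26 → j++
[i=5,j=6] A[i]=34>B[j]=28 take 28 → j++
[i=5,j=7] A[i]=34<=B[j]=35 take 34 → i++
[i=6,j=7] A[i]=35<=B[j]=35 take 35 → i++
[i=7,j=7] A[i]=36>B[j]=35 take 35 → j++
[i=7,j=8] B done, take A[i]=36 → i++

[0, 1, 2, 6, 8, 13, 15, 17, 18, 21, 26, 28, 34, 35, 35, 36]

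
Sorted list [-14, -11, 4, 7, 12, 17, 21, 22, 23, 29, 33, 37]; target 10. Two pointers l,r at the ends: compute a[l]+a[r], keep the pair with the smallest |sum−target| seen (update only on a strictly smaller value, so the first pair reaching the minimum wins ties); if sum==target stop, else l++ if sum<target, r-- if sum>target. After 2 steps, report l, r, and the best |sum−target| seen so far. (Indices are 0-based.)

[0,11] -14+37=23 d=13 * → r--
[0,10] -14+33=19 d=9 * → r--

l=0, r=9, best |Δ|=9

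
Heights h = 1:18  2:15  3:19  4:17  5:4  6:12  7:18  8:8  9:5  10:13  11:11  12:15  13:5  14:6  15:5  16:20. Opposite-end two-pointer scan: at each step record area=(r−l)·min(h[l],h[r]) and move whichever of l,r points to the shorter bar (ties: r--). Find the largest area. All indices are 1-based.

l=1 r=16: min(18,20)*15=270 best=270 *, l++
l=2 r=16: min(15,20)*14=210 best=270, l++
l=3 r=16: min(19,20)*13=247 best=270, l++
l=4 r=16: min(17,20)*12=204 best=270, l++
l=5 r=16: min(4,20)*11=44 best=270, l++
l=6 r=16: min(12,20)*10=120 best=270, l++
l=7 r=16: min(18,20)*9=162 best=270, l++
l=8 r=16: min(8,20)*8=64 best=270, l++
l=9 r=16: min(5,20)*7=35 best=270, l++
l=10 r=16: min(13,20)*6=78 best=270, l++
l=11 r=16: min(11,20)*5=55 best=270, l++
l=12 r=16: min(15,20)*4=60 best=270, l++
l=13 r=16: min(5,20)*3=15 best=270, l++
l=14 r=16: min(6,20)*2=12 best=270, l++
l=15 r=16: min(5,20)*1=5 best=270, l++

max area = 270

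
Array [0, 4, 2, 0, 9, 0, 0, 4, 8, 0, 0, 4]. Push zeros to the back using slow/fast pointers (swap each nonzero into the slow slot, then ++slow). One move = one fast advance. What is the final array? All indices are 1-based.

[4, 2, 9, 4, 8, 4, 0, 0, 0, 0, 0, 0]

(s=1,f=1) a[fast]=0 → fast++
(s=1,f=2) a[fast]=4≠0 swap→a[1]=4 → slow++,fast++
(s=2,f=3) a[fast]=2≠0 swap→a[2]=2 → slow++,fast++
(s=3,f=4) a[fast]=0 → fast++
(s=3,f=5) a[fast]=9≠0 swap→a[3]=9 → slow++,fast++
(s=4,f=6) a[fast]=0 → fast++
(s=4,f=7) a[fast]=0 → fast++
(s=4,f=8) a[fast]=4≠0 swap→a[4]=4 → slow++,fast++
(s=5,f=9) a[fast]=8≠0 swap→a[5]=8 → slow++,fast++
(s=6,f=10) a[fast]=0 → fast++
(s=6,f=11) a[fast]=0 → fast++
(s=6,f=12) a[fast]=4≠0 swap→a[6]=4 → slow++,fast++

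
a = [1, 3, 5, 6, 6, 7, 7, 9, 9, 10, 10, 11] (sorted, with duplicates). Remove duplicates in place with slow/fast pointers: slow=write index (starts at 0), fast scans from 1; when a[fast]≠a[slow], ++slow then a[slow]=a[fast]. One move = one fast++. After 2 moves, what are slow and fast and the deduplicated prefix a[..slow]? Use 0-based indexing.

(s=0,f=1) a[fast]=3≠a[slow]=1 write a[1]=3 → slow++,fast++
(s=1,f=2) a[fast]=5≠a[slow]=3 write a[2]=5 → slow++,fast++

slow=2, fast=3, prefix=[1, 3, 5]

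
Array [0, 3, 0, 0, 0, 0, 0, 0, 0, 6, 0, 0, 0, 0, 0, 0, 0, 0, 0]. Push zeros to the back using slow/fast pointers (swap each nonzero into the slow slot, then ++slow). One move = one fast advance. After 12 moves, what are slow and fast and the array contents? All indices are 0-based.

slow=2, fast=12, a=[3, 6, 0, 0, 0, 0, 0, 0, 0, 0, 0, 0, 0, 0, 0, 0, 0, 0, 0]

(s=0,f=0) a[fast]=0 → fast++
(s=0,f=1) a[fast]=3≠0 swap→a[0]=3 → slow++,fast++
(s=1,f=2) a[fast]=0 → fast++
(s=1,f=3) a[fast]=0 → fast++
(s=1,f=4) a[fast]=0 → fast++
(s=1,f=5) a[fast]=0 → fast++
(s=1,f=6) a[fast]=0 → fast++
(s=1,f=7) a[fast]=0 → fast++
(s=1,f=8) a[fast]=0 → fast++
(s=1,f=9) a[fast]=6≠0 swap→a[1]=6 → slow++,fast++
(s=2,f=10) a[fast]=0 → fast++
(s=2,f=11) a[fast]=0 → fast++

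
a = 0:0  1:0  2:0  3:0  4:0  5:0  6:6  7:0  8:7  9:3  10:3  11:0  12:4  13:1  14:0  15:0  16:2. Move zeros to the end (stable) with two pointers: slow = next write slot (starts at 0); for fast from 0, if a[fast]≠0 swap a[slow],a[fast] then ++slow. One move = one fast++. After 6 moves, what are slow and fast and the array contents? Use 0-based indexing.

slow=0 fast=0: a[fast]=0, fast++
slow=0 fast=1: a[fast]=0, fast++
slow=0 fast=2: a[fast]=0, fast++
slow=0 fast=3: a[fast]=0, fast++
slow=0 fast=4: a[fast]=0, fast++
slow=0 fast=5: a[fast]=0, fast++

slow=0, fast=6, a=[0, 0, 0, 0, 0, 0, 6, 0, 7, 3, 3, 0, 4, 1, 0, 0, 2]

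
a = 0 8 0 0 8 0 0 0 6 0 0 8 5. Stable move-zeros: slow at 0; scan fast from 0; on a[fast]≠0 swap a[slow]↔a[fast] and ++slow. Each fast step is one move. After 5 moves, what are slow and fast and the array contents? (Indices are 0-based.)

slow=2, fast=5, a=[8, 8, 0, 0, 0, 0, 0, 0, 6, 0, 0, 8, 5]

(s=0,f=0) a[fast]=0 → fast++
(s=0,f=1) a[fast]=8≠0 swap→a[0]=8 → slow++,fast++
(s=1,f=2) a[fast]=0 → fast++
(s=1,f=3) a[fast]=0 → fast++
(s=1,f=4) a[fast]=8≠0 swap→a[1]=8 → slow++,fast++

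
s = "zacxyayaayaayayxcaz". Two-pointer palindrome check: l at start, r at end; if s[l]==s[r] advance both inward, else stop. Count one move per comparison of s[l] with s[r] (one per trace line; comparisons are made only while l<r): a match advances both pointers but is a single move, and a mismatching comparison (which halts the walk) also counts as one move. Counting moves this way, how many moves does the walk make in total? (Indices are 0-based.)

9 moves

[0,18] 'z'=='z' → l++,r--
[1,17] 'a'=='a' → l++,r--
[2,16] 'c'=='c' → l++,r--
[3,15] 'x'=='x' → l++,r--
[4,14] 'y'=='y' → l++,r--
[5,13] 'a'=='a' → l++,r--
[6,12] 'y'=='y' → l++,r--
[7,11] 'a'=='a' → l++,r--
[8,10] 'a'=='a' → l++,r--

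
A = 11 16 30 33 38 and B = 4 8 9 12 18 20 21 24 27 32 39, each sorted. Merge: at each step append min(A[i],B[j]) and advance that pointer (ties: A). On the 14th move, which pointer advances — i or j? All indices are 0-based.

i

i=0 j=0: A[i]=11>B[j]=4 take 4, j++
i=0 j=1: A[i]=11>B[j]=8 take 8, j++
i=0 j=2: A[i]=11>B[j]=9 take 9, j++
i=0 j=3: A[i]=11<=B[j]=12 take 11, i++
i=1 j=3: A[i]=16>B[j]=12 take 12, j++
i=1 j=4: A[i]=16<=B[j]=18 take 16, i++
i=2 j=4: A[i]=30>B[j]=18 take 18, j++
i=2 j=5: A[i]=30>B[j]=20 take 20, j++
i=2 j=6: A[i]=30>B[j]=21 take 21, j++
i=2 j=7: A[i]=30>B[j]=24 take 24, j++
i=2 j=8: A[i]=30>B[j]=27 take 27, j++
i=2 j=9: A[i]=30<=B[j]=32 take 30, i++
i=3 j=9: A[i]=33>B[j]=32 take 32, j++
i=3 j=10: A[i]=33<=B[j]=39 take 33, i++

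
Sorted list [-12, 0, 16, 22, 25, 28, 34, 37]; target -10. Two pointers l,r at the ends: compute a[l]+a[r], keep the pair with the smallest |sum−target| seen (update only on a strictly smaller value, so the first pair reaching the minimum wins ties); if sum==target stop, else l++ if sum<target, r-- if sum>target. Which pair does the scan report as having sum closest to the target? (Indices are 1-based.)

l=1 r=8: -12+37=25 d=35 *, r--
l=1 r=7: -12+34=22 d=32 *, r--
l=1 r=6: -12+28=16 d=26 *, r--
l=1 r=5: -12+25=13 d=23 *, r--
l=1 r=4: -12+22=10 d=20 *, r--
l=1 r=3: -12+16=4 d=14 *, r--
l=1 r=2: -12+0=-12 d=2 *, l++

pair (-12, 0) with sum -12 (|Δ|=2)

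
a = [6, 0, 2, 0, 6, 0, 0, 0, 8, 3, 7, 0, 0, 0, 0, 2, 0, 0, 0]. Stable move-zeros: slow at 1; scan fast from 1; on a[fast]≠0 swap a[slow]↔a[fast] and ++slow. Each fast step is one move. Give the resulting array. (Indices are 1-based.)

[6, 2, 6, 8, 3, 7, 2, 0, 0, 0, 0, 0, 0, 0, 0, 0, 0, 0, 0]

slow=1 fast=1: a[fast]=6≠0 swap→a[1]=6, slow++,fast++
slow=2 fast=2: a[fast]=0, fast++
slow=2 fast=3: a[fast]=2≠0 swap→a[2]=2, slow++,fast++
slow=3 fast=4: a[fast]=0, fast++
slow=3 fast=5: a[fast]=6≠0 swap→a[3]=6, slow++,fast++
slow=4 fast=6: a[fast]=0, fast++
slow=4 fast=7: a[fast]=0, fast++
slow=4 fast=8: a[fast]=0, fast++
slow=4 fast=9: a[fast]=8≠0 swap→a[4]=8, slow++,fast++
slow=5 fast=10: a[fast]=3≠0 swap→a[5]=3, slow++,fast++
slow=6 fast=11: a[fast]=7≠0 swap→a[6]=7, slow++,fast++
slow=7 fast=12: a[fast]=0, fast++
slow=7 fast=13: a[fast]=0, fast++
slow=7 fast=14: a[fast]=0, fast++
slow=7 fast=15: a[fast]=0, fast++
slow=7 fast=16: a[fast]=2≠0 swap→a[7]=2, slow++,fast++
slow=8 fast=17: a[fast]=0, fast++
slow=8 fast=18: a[fast]=0, fast++
slow=8 fast=19: a[fast]=0, fast++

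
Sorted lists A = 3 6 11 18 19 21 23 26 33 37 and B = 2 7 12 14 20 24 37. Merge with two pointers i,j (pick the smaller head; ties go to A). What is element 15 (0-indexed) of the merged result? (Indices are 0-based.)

i=0 j=0: A[i]=3>B[j]=2 take 2, j++
i=0 j=1: A[i]=3<=B[j]=7 take 3, i++
i=1 j=1: A[i]=6<=B[j]=7 take 6, i++
i=2 j=1: A[i]=11>B[j]=7 take 7, j++
i=2 j=2: A[i]=11<=B[j]=12 take 11, i++
i=3 j=2: A[i]=18>B[j]=12 take 12, j++
i=3 j=3: A[i]=18>B[j]=14 take 14, j++
i=3 j=4: A[i]=18<=B[j]=20 take 18, i++
i=4 j=4: A[i]=19<=B[j]=20 take 19, i++
i=5 j=4: A[i]=21>B[j]=20 take 20, j++
i=5 j=5: A[i]=21<=B[j]=24 take 21, i++
i=6 j=5: A[i]=23<=B[j]=24 take 23, i++
i=7 j=5: A[i]=26>B[j]=24 take 24, j++
i=7 j=6: A[i]=26<=B[j]=37 take 26, i++
i=8 j=6: A[i]=33<=B[j]=37 take 33, i++
i=9 j=6: A[i]=37<=B[j]=37 take 37, i++
i=10 j=6: A done, take B[j]=37, j++

merged[15] = 37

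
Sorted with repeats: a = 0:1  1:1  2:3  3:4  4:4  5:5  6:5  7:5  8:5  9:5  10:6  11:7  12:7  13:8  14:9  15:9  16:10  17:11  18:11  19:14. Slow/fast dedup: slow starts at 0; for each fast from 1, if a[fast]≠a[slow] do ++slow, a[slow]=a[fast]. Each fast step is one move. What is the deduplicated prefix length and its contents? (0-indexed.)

slow=0 fast=1: a[fast]=1=a[slow] dup, fast++
slow=0 fast=2: a[fast]=3≠a[slow]=1 write a[1]=3, slow++,fast++
slow=1 fast=3: a[fast]=4≠a[slow]=3 write a[2]=4, slow++,fast++
slow=2 fast=4: a[fast]=4=a[slow] dup, fast++
slow=2 fast=5: a[fast]=5≠a[slow]=4 write a[3]=5, slow++,fast++
slow=3 fast=6: a[fast]=5=a[slow] dup, fast++
slow=3 fast=7: a[fast]=5=a[slow] dup, fast++
slow=3 fast=8: a[fast]=5=a[slow] dup, fast++
slow=3 fast=9: a[fast]=5=a[slow] dup, fast++
slow=3 fast=10: a[fast]=6≠a[slow]=5 write a[4]=6, slow++,fast++
slow=4 fast=11: a[fast]=7≠a[slow]=6 write a[5]=7, slow++,fast++
slow=5 fast=12: a[fast]=7=a[slow] dup, fast++
slow=5 fast=13: a[fast]=8≠a[slow]=7 write a[6]=8, slow++,fast++
slow=6 fast=14: a[fast]=9≠a[slow]=8 write a[7]=9, slow++,fast++
slow=7 fast=15: a[fast]=9=a[slow] dup, fast++
slow=7 fast=16: a[fast]=10≠a[slow]=9 write a[8]=10, slow++,fast++
slow=8 fast=17: a[fast]=11≠a[slow]=10 write a[9]=11, slow++,fast++
slow=9 fast=18: a[fast]=11=a[slow] dup, fast++
slow=9 fast=19: a[fast]=14≠a[slow]=11 write a[10]=14, slow++,fast++

length 11; prefix = [1, 3, 4, 5, 6, 7, 8, 9, 10, 11, 14]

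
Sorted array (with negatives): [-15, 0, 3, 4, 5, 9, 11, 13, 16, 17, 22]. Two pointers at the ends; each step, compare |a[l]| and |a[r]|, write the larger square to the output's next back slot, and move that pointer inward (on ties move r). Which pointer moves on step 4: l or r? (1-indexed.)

[1,11] |-15|<=|22| out[11]=484 → r--
[1,10] |-15|<=|17| out[10]=289 → r--
[1,9] |-15|<=|16| out[9]=256 → r--
[1,8] |-15|>|13| out[8]=225 → l++

l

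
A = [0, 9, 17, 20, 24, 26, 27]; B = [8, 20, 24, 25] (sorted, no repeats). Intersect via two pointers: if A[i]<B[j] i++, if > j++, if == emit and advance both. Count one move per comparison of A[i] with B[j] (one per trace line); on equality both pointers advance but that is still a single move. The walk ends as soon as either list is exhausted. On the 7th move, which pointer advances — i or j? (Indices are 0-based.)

[i=0,j=0] 0<8 → i++
[i=1,j=0] 9>8 → j++
[i=1,j=1] 9<20 → i++
[i=2,j=1] 17<20 → i++
[i=3,j=1] 20==20 emit → i++,j++
[i=4,j=2] 24==24 emit → i++,j++
[i=5,j=3] 26>25 → j++

j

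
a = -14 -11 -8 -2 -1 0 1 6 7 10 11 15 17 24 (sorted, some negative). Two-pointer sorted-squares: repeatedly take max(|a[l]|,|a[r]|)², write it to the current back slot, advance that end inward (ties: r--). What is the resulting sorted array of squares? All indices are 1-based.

[0, 1, 1, 4, 36, 49, 64, 100, 121, 121, 196, 225, 289, 576]

[1,14] |-14|<=|24| out[14]=576 → r--
[1,13] |-14|<=|17| out[13]=289 → r--
[1,12] |-14|<=|15| out[12]=225 → r--
[1,11] |-14|>|11| out[11]=196 → l++
[2,11] |-11|<=|11| out[10]=121 → r--
[2,10] |-11|>|10| out[9]=121 → l++
[3,10] |-8|<=|10| out[8]=100 → r--
[3,9] |-8|>|7| out[7]=64 → l++
[4,9] |-2|<=|7| out[6]=49 → r--
[4,8] |-2|<=|6| out[5]=36 → r--
[4,7] |-2|>|1| out[4]=4 → l++
[5,7] |-1|<=|1| out[3]=1 → r--
[5,6] |-1|>|0| out[2]=1 → l++
[6,6] |0|<=|0| out[1]=0 → r--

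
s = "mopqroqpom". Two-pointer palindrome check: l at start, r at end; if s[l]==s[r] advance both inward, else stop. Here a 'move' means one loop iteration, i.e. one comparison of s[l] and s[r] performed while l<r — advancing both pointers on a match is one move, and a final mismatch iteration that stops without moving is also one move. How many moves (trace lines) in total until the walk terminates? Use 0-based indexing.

l=0 r=9: 'm'=='m', l++,r--
l=1 r=8: 'o'=='o', l++,r--
l=2 r=7: 'p'=='p', l++,r--
l=3 r=6: 'q'=='q', l++,r--
l=4 r=5: 'r'!='o', stop

5 moves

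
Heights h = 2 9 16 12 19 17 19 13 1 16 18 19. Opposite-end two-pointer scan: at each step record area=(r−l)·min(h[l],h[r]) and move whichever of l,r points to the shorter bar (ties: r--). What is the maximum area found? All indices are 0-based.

[0,11] min(2,19)*11=22 best=22 * → l++
[1,11] min(9,19)*10=90 best=90 * → l++
[2,11] min(16,19)*9=144 best=144 * → l++
[3,11] min(12,19)*8=96 best=144 → l++
[4,11] min(19,19)*7=133 best=144 → r--
[4,10] min(19,18)*6=108 best=144 → r--
[4,9] min(19,16)*5=80 best=144 → r--
[4,8] min(19,1)*4=4 best=144 → r--
[4,7] min(19,13)*3=39 best=144 → r--
[4,6] min(19,19)*2=38 best=144 → r--
[4,5] min(19,17)*1=17 best=144 → r--

max area = 144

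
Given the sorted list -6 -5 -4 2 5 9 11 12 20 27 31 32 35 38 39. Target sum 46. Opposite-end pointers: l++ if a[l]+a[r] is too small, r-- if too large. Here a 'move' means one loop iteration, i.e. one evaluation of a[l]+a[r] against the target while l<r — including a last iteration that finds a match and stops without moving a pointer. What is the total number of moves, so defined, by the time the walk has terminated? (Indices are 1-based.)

9 moves

l=1 r=15: -6+39=33 <46, l++
l=2 r=15: -5+39=34 <46, l++
l=3 r=15: -4+39=35 <46, l++
l=4 r=15: 2+39=41 <46, l++
l=5 r=15: 5+39=44 <46, l++
l=6 r=15: 9+39=48 >46, r--
l=6 r=14: 9+38=47 >46, r--
l=6 r=13: 9+35=44 <46, l++
l=7 r=13: 11+35=46, found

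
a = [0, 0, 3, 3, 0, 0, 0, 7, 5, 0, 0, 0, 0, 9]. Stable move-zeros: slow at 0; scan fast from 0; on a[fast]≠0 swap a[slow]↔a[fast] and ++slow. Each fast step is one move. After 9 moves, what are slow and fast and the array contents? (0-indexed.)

slow=4, fast=9, a=[3, 3, 7, 5, 0, 0, 0, 0, 0, 0, 0, 0, 0, 9]

(s=0,f=0) a[fast]=0 → fast++
(s=0,f=1) a[fast]=0 → fast++
(s=0,f=2) a[fast]=3≠0 swap→a[0]=3 → slow++,fast++
(s=1,f=3) a[fast]=3≠0 swap→a[1]=3 → slow++,fast++
(s=2,f=4) a[fast]=0 → fast++
(s=2,f=5) a[fast]=0 → fast++
(s=2,f=6) a[fast]=0 → fast++
(s=2,f=7) a[fast]=7≠0 swap→a[2]=7 → slow++,fast++
(s=3,f=8) a[fast]=5≠0 swap→a[3]=5 → slow++,fast++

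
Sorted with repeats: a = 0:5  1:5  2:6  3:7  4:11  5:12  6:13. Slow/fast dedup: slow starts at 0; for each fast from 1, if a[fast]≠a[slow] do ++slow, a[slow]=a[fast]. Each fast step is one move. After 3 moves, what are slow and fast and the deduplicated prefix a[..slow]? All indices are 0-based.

slow=2, fast=4, prefix=[5, 6, 7]

(s=0,f=1) a[fast]=5=a[slow] dup → fast++
(s=0,f=2) a[fast]=6≠a[slow]=5 write a[1]=6 → slow++,fast++
(s=1,f=3) a[fast]=7≠a[slow]=6 write a[2]=7 → slow++,fast++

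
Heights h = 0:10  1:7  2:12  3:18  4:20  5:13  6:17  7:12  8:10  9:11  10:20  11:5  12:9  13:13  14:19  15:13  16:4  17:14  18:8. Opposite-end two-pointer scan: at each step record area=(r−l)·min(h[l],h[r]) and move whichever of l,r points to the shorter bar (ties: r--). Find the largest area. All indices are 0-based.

max area = 198

l=0 r=18: min(10,8)*18=144 best=144 *, r--
l=0 r=17: min(10,14)*17=170 best=170 *, l++
l=1 r=17: min(7,14)*16=112 best=170, l++
l=2 r=17: min(12,14)*15=180 best=180 *, l++
l=3 r=17: min(18,14)*14=196 best=196 *, r--
l=3 r=16: min(18,4)*13=52 best=196, r--
l=3 r=15: min(18,13)*12=156 best=196, r--
l=3 r=14: min(18,19)*11=198 best=198 *, l++
l=4 r=14: min(20,19)*10=190 best=198, r--
l=4 r=13: min(20,13)*9=117 best=198, r--
l=4 r=12: min(20,9)*8=72 best=198, r--
l=4 r=11: min(20,5)*7=35 best=198, r--
l=4 r=10: min(20,20)*6=120 best=198, r--
l=4 r=9: min(20,11)*5=55 best=198, r--
l=4 r=8: min(20,10)*4=40 best=198, r--
l=4 r=7: min(20,12)*3=36 best=198, r--
l=4 r=6: min(20,17)*2=34 best=198, r--
l=4 r=5: min(20,13)*1=13 best=198, r--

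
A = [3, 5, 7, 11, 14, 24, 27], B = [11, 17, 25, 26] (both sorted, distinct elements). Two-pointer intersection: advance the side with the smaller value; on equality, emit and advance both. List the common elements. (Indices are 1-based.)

i=1 j=1: 3<11, i++
i=2 j=1: 5<11, i++
i=3 j=1: 7<11, i++
i=4 j=1: 11==11 emit, i++,j++
i=5 j=2: 14<17, i++
i=6 j=2: 24>17, j++
i=6 j=3: 24<25, i++
i=7 j=3: 27>25, j++
i=7 j=4: 27>26, j++

intersection = [11]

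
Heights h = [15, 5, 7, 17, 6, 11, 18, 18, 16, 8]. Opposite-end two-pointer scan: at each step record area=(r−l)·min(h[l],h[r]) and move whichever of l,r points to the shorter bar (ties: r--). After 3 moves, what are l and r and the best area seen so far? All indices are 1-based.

[1,10] min(15,8)*9=72 best=72 * → r--
[1,9] min(15,16)*8=120 best=120 * → l++
[2,9] min(5,16)*7=35 best=120 → l++

l=3, r=9, best area=120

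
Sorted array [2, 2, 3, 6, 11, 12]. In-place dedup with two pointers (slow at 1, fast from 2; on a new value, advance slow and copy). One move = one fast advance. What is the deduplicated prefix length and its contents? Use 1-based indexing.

length 5; prefix = [2, 3, 6, 11, 12]

slow=1 fast=2: a[fast]=2=a[slow] dup, fast++
slow=1 fast=3: a[fast]=3≠a[slow]=2 write a[2]=3, slow++,fast++
slow=2 fast=4: a[fast]=6≠a[slow]=3 write a[3]=6, slow++,fast++
slow=3 fast=5: a[fast]=11≠a[slow]=6 write a[4]=11, slow++,fast++
slow=4 fast=6: a[fast]=12≠a[slow]=11 write a[5]=12, slow++,fast++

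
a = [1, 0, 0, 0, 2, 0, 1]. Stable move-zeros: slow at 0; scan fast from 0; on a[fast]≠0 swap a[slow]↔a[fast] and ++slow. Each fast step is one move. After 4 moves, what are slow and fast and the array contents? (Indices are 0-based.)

slow=0 fast=0: a[fast]=1≠0 swap→a[0]=1, slow++,fast++
slow=1 fast=1: a[fast]=0, fast++
slow=1 fast=2: a[fast]=0, fast++
slow=1 fast=3: a[fast]=0, fast++

slow=1, fast=4, a=[1, 0, 0, 0, 2, 0, 1]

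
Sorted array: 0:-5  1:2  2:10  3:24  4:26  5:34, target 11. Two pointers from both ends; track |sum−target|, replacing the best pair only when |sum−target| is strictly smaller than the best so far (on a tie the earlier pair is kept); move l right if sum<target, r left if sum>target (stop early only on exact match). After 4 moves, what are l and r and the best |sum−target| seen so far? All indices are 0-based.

l=1, r=2, best |Δ|=6

l=0 r=5: -5+34=29 d=18 *, r--
l=0 r=4: -5+26=21 d=10 *, r--
l=0 r=3: -5+24=19 d=8 *, r--
l=0 r=2: -5+10=5 d=6 *, l++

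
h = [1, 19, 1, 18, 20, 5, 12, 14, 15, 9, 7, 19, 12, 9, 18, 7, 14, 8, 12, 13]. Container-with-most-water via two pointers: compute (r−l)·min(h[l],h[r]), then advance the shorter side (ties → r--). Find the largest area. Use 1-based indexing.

max area = 234

[1,20] min(1,13)*19=19 best=19 * → l++
[2,20] min(19,13)*18=234 best=234 * → r--
[2,19] min(19,12)*17=204 best=234 → r--
[2,18] min(19,8)*16=128 best=234 → r--
[2,17] min(19,14)*15=210 best=234 → r--
[2,16] min(19,7)*14=98 best=234 → r--
[2,15] min(19,18)*13=234 best=234 → r--
[2,14] min(19,9)*12=108 best=234 → r--
[2,13] min(19,12)*11=132 best=234 → r--
[2,12] min(19,19)*10=190 best=234 → r--
[2,11] min(19,7)*9=63 best=234 → r--
[2,10] min(19,9)*8=72 best=234 → r--
[2,9] min(19,15)*7=105 best=234 → r--
[2,8] min(19,14)*6=84 best=234 → r--
[2,7] min(19,12)*5=60 best=234 → r--
[2,6] min(19,5)*4=20 best=234 → r--
[2,5] min(19,20)*3=57 best=234 → l++
[3,5] min(1,20)*2=2 best=234 → l++
[4,5] min(18,20)*1=18 best=234 → l++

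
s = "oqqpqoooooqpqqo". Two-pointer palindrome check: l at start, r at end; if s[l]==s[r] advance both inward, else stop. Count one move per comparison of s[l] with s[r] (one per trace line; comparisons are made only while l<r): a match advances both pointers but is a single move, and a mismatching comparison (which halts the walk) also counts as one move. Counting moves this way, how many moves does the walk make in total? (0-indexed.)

7 moves

l=0 r=14: 'o'=='o', l++,r--
l=1 r=13: 'q'=='q', l++,r--
l=2 r=12: 'q'=='q', l++,r--
l=3 r=11: 'p'=='p', l++,r--
l=4 r=10: 'q'=='q', l++,r--
l=5 r=9: 'o'=='o', l++,r--
l=6 r=8: 'o'=='o', l++,r--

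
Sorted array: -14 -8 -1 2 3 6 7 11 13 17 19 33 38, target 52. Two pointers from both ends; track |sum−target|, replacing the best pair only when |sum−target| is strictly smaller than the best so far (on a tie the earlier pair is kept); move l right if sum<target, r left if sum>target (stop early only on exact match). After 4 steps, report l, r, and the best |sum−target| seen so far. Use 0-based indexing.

l=0 r=12: -14+38=24 d=28 *, l++
l=1 r=12: -8+38=30 d=22 *, l++
l=2 r=12: -1+38=37 d=15 *, l++
l=3 r=12: 2+38=40 d=12 *, l++

l=4, r=12, best |Δ|=12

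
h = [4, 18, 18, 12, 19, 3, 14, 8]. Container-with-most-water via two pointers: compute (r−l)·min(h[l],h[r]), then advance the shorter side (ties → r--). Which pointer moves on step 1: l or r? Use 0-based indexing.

l

[0,7] min(4,8)*7=28 best=28 * → l++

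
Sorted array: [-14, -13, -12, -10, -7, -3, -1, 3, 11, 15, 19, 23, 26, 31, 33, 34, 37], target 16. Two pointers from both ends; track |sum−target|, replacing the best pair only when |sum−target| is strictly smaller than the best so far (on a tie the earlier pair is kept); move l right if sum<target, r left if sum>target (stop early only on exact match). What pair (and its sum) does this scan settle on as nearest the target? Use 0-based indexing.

[0,16] -14+37=23 d=7 * → r--
[0,15] -14+34=20 d=4 * → r--
[0,14] -14+33=19 d=3 * → r--
[0,13] -14+31=17 d=1 * → r--
[0,12] -14+26=12 d=4 → l++
[1,12] -13+26=13 d=3 → l++
[2,12] -12+26=14 d=2 → l++
[3,12] -10+26=16 d=0 * → stop

pair (-10, 26) with sum 16 (|Δ|=0)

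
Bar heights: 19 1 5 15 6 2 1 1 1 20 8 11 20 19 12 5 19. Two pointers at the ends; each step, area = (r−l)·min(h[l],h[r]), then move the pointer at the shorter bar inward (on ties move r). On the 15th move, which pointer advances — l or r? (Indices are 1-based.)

l=1 r=17: min(19,19)*16=304 best=304 *, r--
l=1 r=16: min(19,5)*15=75 best=304, r--
l=1 r=15: min(19,12)*14=168 best=304, r--
l=1 r=14: min(19,19)*13=247 best=304, r--
l=1 r=13: min(19,20)*12=228 best=304, l++
l=2 r=13: min(1,20)*11=11 best=304, l++
l=3 r=13: min(5,20)*10=50 best=304, l++
l=4 r=13: min(15,20)*9=135 best=304, l++
l=5 r=13: min(6,20)*8=48 best=304, l++
l=6 r=13: min(2,20)*7=14 best=304, l++
l=7 r=13: min(1,20)*6=6 best=304, l++
l=8 r=13: min(1,20)*5=5 best=304, l++
l=9 r=13: min(1,20)*4=4 best=304, l++
l=10 r=13: min(20,20)*3=60 best=304, r--
l=10 r=12: min(20,11)*2=22 best=304, r--

r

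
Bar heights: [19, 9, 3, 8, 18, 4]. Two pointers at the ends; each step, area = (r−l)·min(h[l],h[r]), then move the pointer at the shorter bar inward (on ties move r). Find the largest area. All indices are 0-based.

l=0 r=5: min(19,4)*5=20 best=20 *, r--
l=0 r=4: min(19,18)*4=72 best=72 *, r--
l=0 r=3: min(19,8)*3=24 best=72, r--
l=0 r=2: min(19,3)*2=6 best=72, r--
l=0 r=1: min(19,9)*1=9 best=72, r--

max area = 72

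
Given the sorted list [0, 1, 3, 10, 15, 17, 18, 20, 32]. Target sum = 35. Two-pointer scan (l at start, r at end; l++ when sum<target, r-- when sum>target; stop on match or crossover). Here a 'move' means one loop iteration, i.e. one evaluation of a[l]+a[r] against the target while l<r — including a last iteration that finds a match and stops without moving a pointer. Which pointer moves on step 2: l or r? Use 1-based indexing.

[1,9] 0+32=32 <35 → l++
[2,9] 1+32=33 <35 → l++

l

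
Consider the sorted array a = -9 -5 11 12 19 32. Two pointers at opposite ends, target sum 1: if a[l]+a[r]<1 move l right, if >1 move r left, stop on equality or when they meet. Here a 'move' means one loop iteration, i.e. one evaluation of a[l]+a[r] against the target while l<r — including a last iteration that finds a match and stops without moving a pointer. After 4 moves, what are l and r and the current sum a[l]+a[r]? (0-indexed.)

l=0, r=1, sum=-14

[0,5] -9+32=23 >1 → r--
[0,4] -9+19=10 >1 → r--
[0,3] -9+12=3 >1 → r--
[0,2] -9+11=2 >1 → r--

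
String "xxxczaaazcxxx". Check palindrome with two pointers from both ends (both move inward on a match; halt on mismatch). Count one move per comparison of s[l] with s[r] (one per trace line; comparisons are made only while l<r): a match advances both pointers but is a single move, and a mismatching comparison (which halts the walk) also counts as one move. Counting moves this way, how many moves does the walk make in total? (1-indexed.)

[1,13] 'x'=='x' → l++,r--
[2,12] 'x'=='x' → l++,r--
[3,11] 'x'=='x' → l++,r--
[4,10] 'c'=='c' → l++,r--
[5,9] 'z'=='z' → l++,r--
[6,8] 'a'=='a' → l++,r--

6 moves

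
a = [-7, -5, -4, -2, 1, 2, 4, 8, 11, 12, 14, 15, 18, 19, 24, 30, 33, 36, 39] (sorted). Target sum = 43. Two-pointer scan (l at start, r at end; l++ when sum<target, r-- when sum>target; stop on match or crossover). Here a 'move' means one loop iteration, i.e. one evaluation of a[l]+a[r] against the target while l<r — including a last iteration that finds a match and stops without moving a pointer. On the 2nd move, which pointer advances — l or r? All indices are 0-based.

l

[0,18] -7+39=32 <43 → l++
[1,18] -5+39=34 <43 → l++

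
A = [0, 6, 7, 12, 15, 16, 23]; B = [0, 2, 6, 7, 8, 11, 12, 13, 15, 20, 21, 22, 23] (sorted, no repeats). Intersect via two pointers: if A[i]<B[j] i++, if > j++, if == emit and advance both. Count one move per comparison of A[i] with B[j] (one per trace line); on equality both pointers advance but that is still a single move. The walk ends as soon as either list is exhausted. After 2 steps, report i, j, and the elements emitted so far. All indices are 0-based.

i=1, j=2, emitted=[0]

i=0 j=0: 0==0 emit, i++,j++
i=1 j=1: 6>2, j++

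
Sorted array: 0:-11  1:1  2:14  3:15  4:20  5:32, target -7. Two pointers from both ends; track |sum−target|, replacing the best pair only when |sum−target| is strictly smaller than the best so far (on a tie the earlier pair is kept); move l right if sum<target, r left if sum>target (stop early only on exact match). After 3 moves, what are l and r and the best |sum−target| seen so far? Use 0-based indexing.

[0,5] -11+32=21 d=28 * → r--
[0,4] -11+20=9 d=16 * → r--
[0,3] -11+15=4 d=11 * → r--

l=0, r=2, best |Δ|=11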